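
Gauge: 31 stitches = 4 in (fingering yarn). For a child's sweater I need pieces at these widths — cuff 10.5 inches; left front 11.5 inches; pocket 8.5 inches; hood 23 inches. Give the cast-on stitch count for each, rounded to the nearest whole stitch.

Rate = 31/4 = 7.75 sts per in.
cuff: 10.5 × 7.75 = 81.38 → 81.
left front: 11.5 × 7.75 = 89.12 → 89.
pocket: 8.5 × 7.75 = 65.88 → 66.
hood: 23 × 7.75 = 178.25 → 178.

cuff 81; left front 89; pocket 66; hood 178.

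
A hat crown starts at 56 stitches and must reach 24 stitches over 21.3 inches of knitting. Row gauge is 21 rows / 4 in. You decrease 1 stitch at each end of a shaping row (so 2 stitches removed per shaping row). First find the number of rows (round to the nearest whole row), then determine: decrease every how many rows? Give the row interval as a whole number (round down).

Rows = 21.3 × 5.25 = 111.8 → 112 rows.
Stitches to remove: 32 → 16 shaping rows (at 2 st each).
112 / 16 = 7.00 → every 7 rows.

Decrease every 7th row.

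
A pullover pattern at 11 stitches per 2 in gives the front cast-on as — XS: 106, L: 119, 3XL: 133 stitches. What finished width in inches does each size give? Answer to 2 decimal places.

11/2 = 5.5 sts per in.
XS: 106 / 5.5 = 19.273 → 19.27 in.
L: 119 / 5.5 = 21.636 → 21.64 in.
3XL: 133 / 5.5 = 24.182 → 24.18 in.

XS 19.27 inches; L 21.64 inches; 3XL 24.18 inches.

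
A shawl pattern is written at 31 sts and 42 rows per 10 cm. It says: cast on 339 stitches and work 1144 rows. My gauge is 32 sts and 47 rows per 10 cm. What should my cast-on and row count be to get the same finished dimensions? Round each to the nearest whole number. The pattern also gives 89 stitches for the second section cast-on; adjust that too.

Cast on 350 stitches; work 1280 rows; second section cast-on 92 stitches.

Stitches: 339 × 32/31 = 349.94 → 350.
Rows: 1144 × 47/42 = 1280.19 → 1280.
second section cast-on: 89 × 32/31 = 91.87 → 92.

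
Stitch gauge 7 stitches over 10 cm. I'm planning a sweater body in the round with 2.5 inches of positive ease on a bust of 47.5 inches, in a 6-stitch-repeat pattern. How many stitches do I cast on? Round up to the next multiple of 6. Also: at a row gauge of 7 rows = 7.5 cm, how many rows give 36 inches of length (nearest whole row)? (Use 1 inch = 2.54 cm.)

Finished = 47.5 + 2.5 = 50 inches.
50 inches × 2.54 = 127.00 cm.
7/10 = 0.7 sts per cm; 127.00 × 0.7 = 88.90 sts.
Next multiple of 6 → 90.
36 inches = 91.44 cm; × 0.933 = 85.34 → 85 rows.

Cast on 90 stitches; work 85 rows.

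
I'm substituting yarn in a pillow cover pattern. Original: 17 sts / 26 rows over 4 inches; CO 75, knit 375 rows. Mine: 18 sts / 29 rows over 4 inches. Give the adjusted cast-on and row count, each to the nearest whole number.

Stitches: 75 × 18/17 = 79.41 → 79.
Rows: 375 × 29/26 = 418.27 → 418.

Cast on 79 stitches; work 418 rows.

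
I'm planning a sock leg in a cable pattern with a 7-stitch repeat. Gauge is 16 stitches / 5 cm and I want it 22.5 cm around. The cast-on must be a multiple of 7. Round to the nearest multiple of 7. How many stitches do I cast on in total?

16 / 5 = 3.2 sts per cm.
22.5 × 3.2 = 72.00 sts.
Nearest multiple of 7: 70.

CO 70 sts.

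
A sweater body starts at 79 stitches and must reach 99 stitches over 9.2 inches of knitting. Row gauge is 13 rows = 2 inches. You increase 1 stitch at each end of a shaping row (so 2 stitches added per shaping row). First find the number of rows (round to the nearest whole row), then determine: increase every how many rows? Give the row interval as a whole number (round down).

Increase every 6th row.

Rows = 9.2 × 6.5 = 59.8 → 60 rows.
Stitches to add: 20 → 10 shaping rows (at 2 st each).
60 / 10 = 6.00 → every 6 rows.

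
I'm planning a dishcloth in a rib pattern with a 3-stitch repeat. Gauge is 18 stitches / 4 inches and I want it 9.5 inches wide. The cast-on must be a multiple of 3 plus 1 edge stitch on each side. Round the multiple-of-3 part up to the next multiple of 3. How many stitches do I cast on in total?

18 / 4 = 4.5 sts per inch.
9.5 × 4.5 = 42.75 sts.
Less 2 edge sts → 40.75 for the repeat.
Next multiple of 3: 42.
Add back 2 edge sts → 44.

44 stitches.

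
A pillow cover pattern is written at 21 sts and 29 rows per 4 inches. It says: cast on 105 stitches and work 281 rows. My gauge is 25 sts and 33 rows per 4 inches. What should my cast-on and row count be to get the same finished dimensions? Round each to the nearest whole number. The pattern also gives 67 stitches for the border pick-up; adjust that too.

Stitches: 105 × 25/21 = 125.00 → 125.
Rows: 281 × 33/29 = 319.76 → 320.
border pick-up: 67 × 25/21 = 79.76 → 80.

Cast on 125 stitches; work 320 rows; border pick-up 80 stitches.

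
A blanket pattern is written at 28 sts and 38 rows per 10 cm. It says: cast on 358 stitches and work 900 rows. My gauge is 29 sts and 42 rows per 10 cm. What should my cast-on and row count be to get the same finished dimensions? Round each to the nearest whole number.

Cast on 371 stitches; work 995 rows.

Stitches: 358 × 29/28 = 370.79 → 371.
Rows: 900 × 42/38 = 994.74 → 995.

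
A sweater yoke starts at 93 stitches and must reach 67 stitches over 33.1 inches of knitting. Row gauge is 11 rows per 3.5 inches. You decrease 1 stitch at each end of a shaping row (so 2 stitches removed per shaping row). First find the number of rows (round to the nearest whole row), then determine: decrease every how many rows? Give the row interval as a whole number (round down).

Decrease every 8th row.

Rows = 33.1 × 3.143 = 104.0 → 104 rows.
Stitches to remove: 26 → 13 shaping rows (at 2 st each).
104 / 13 = 8.00 → every 8 rows.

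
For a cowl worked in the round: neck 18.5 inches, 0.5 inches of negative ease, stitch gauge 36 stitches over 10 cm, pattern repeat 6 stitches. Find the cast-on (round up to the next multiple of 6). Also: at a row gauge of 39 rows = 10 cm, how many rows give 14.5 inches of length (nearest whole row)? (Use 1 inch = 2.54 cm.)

Cast on 168 stitches; work 144 rows.

Finished = 18.5 − 0.5 = 18 inches.
18 inches × 2.54 = 45.72 cm.
36/10 = 3.6 sts per cm; 45.72 × 3.6 = 164.59 sts.
Next multiple of 6 → 168.
14.5 inches = 36.83 cm; × 3.9 = 143.64 → 144 rows.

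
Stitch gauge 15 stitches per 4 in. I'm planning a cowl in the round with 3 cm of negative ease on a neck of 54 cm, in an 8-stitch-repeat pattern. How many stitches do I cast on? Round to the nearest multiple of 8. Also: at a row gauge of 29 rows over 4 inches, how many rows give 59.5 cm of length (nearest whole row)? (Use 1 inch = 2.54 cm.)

Finished = 54 − 3 = 51 cm.
51 cm × 1/2.54 = 20.08 inches.
15/4 = 3.75 sts per in; 20.08 × 3.75 = 75.30 sts.
Nearest multiple of 8 → 72.
59.5 cm = 23.43 inches; × 7.25 = 169.83 → 170 rows.

Cast on 72 stitches; work 170 rows.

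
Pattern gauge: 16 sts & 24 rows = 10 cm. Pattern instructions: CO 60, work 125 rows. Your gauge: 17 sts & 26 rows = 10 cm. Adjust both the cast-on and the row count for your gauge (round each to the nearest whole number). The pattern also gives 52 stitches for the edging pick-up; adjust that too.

Cast on 64 stitches; work 135 rows; edging pick-up 55 stitches.

Stitches: 60 × 17/16 = 63.75 → 64.
Rows: 125 × 26/24 = 135.42 → 135.
edging pick-up: 52 × 17/16 = 55.25 → 55.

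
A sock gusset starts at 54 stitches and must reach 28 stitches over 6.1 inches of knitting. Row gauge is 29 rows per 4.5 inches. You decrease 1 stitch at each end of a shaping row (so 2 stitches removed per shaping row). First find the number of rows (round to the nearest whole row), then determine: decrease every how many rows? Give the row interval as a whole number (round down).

Rows = 6.1 × 6.444 = 39.3 → 39 rows.
Stitches to remove: 26 → 13 shaping rows (at 2 st each).
39 / 13 = 3.00 → every 3 rows.

Decrease every 3rd row.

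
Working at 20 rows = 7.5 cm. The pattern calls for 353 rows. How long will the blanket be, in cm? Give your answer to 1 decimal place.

132.4 cm.

20 rows / 7.5 cm = 2.667 rows per cm.
353 / 2.667 = 132.38 cm.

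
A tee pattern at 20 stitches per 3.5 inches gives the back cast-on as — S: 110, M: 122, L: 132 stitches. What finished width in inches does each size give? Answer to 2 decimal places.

S 19.25 inches; M 21.35 inches; L 23.10 inches.

20/3.5 = 5.714 sts per in.
S: 110 / 5.714 = 19.250 → 19.25 in.
M: 122 / 5.714 = 21.350 → 21.35 in.
L: 132 / 5.714 = 23.100 → 23.10 in.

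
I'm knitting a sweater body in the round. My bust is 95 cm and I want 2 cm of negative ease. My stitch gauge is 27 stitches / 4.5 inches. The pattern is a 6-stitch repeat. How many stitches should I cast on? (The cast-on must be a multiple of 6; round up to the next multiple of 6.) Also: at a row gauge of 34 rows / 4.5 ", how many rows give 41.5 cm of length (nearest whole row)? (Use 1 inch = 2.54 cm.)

Finished = 95 − 2 = 93 cm.
93 cm × 1/2.54 = 36.61 inches.
27/4.5 = 6 sts per in; 36.61 × 6 = 219.69 sts.
Next multiple of 6 → 222.
41.5 cm = 16.34 inches; × 7.556 = 123.45 → 123 rows.

Cast on 222 stitches; work 123 rows.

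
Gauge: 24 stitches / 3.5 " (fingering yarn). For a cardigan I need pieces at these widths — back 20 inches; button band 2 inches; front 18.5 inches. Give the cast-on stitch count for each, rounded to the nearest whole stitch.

Rate = 24/3.5 = 6.857 sts per in.
back: 20 × 6.857 = 137.14 → 137.
button band: 2 × 6.857 = 13.71 → 14.
front: 18.5 × 6.857 = 126.86 → 127.

back 137; button band 14; front 127.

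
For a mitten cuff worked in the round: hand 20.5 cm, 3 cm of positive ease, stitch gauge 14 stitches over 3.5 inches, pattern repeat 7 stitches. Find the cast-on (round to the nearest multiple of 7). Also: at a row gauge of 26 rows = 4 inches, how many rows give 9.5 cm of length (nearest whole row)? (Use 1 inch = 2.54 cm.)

Cast on 35 stitches; work 24 rows.

Finished = 20.5 + 3 = 23.5 cm.
23.5 cm × 1/2.54 = 9.25 inches.
14/3.5 = 4 sts per in; 9.25 × 4 = 37.01 sts.
Nearest multiple of 7 → 35.
9.5 cm = 3.74 inches; × 6.5 = 24.31 → 24 rows.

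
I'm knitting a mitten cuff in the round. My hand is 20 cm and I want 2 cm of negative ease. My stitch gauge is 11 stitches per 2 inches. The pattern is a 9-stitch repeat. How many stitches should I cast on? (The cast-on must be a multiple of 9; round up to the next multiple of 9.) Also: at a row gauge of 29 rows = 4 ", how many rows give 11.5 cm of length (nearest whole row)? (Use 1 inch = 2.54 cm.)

Finished = 20 − 2 = 18 cm.
18 cm × 1/2.54 = 7.09 inches.
11/2 = 5.5 sts per in; 7.09 × 5.5 = 38.98 sts.
Next multiple of 9 → 45.
11.5 cm = 4.53 inches; × 7.25 = 32.82 → 33 rows.

Cast on 45 stitches; work 33 rows.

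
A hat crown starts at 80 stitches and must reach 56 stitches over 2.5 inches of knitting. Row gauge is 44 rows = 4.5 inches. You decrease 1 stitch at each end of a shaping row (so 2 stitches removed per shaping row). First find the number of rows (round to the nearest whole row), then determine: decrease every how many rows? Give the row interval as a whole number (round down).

Decrease every 2nd row.

Rows = 2.5 × 9.778 = 24.4 → 24 rows.
Stitches to remove: 24 → 12 shaping rows (at 2 st each).
24 / 12 = 2.00 → every 2 rows.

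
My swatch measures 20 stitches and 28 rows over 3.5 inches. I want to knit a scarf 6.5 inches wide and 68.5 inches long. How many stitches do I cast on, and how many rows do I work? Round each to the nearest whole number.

Stitch gauge = 20/3.5 = 5.714 sts/in; 6.5 × 5.714 = 37.14 → 37 sts.
Row gauge = 28/3.5 = 8 rows/in; 68.5 × 8 = 548.00 → 548 rows.

Cast on 37 stitches and work 548 rows.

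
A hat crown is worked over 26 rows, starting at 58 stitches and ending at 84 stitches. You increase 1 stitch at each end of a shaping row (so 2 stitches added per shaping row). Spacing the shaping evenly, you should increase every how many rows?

Increase every 2nd row.

Stitches to add: |84 − 58| = 26.
Shaping rows needed: 26 / 2 = 13.
26 rows / 13 = every 2 rows.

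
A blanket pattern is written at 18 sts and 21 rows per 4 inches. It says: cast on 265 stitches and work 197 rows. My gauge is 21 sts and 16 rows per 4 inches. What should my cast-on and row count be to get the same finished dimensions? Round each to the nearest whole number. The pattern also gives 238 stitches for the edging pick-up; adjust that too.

Cast on 309 stitches; work 150 rows; edging pick-up 278 stitches.

Stitches: 265 × 21/18 = 309.17 → 309.
Rows: 197 × 16/21 = 150.10 → 150.
edging pick-up: 238 × 21/18 = 277.67 → 278.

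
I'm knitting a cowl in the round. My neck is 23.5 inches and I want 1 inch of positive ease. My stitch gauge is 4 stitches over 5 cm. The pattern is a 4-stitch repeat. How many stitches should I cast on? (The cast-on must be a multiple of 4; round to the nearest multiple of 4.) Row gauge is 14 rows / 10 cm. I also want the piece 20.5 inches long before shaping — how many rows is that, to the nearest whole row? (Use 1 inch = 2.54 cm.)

Finished = 23.5 + 1 = 24.5 inches.
24.5 inches × 2.54 = 62.23 cm.
4/5 = 0.8 sts per cm; 62.23 × 0.8 = 49.78 sts.
Nearest multiple of 4 → 48.
20.5 inches = 52.07 cm; × 1.4 = 72.90 → 73 rows.

Cast on 48 stitches; work 73 rows.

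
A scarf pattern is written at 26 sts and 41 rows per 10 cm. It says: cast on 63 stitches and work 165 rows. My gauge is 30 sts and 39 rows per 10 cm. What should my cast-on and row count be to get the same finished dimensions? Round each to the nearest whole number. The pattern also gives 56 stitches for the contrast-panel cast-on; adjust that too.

Cast on 73 stitches; work 157 rows; contrast-panel cast-on 65 stitches.

Stitches: 63 × 30/26 = 72.69 → 73.
Rows: 165 × 39/41 = 156.95 → 157.
contrast-panel cast-on: 56 × 30/26 = 64.62 → 65.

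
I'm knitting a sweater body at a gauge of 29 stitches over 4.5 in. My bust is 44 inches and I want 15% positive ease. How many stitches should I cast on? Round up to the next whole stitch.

Finished = 44 × 1.15 = 50.60 in.
29 / 4.5 = 6.444 sts per inch.
50.60 × 6.444 = 326.09 sts.
→ 327 sts.

Cast on 327 stitches.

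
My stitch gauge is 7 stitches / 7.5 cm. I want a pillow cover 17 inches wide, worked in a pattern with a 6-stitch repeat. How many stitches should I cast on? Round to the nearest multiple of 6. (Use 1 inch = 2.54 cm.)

17 in = 17 × 2.54 = 43.18 cm.
7 / 7.5 = 0.933 sts/cm.
43.18 × 0.933 = 40.30 sts.
→ 42.

CO 42 sts.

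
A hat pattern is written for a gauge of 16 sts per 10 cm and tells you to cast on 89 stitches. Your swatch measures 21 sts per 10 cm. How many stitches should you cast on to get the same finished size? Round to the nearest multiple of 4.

Scale factor = 21 / 16 = 1.312.
89 × 21 / 16 = 116.81 sts.
→ 116 sts.

CO 116 sts.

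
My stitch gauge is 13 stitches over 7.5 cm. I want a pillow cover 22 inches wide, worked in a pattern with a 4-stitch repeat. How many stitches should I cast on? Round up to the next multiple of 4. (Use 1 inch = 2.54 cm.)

CO 100 sts.

22 in = 22 × 2.54 = 55.88 cm.
13 / 7.5 = 1.733 sts/cm.
55.88 × 1.733 = 96.86 sts.
→ 100.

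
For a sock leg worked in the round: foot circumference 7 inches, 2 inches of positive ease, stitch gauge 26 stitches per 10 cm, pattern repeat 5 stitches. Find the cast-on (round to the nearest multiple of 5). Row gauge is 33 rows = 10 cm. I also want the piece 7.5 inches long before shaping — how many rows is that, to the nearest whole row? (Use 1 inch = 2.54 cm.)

Cast on 60 stitches; work 63 rows.

Finished = 7 + 2 = 9 inches.
9 inches × 2.54 = 22.86 cm.
26/10 = 2.6 sts per cm; 22.86 × 2.6 = 59.44 sts.
Nearest multiple of 5 → 60.
7.5 inches = 19.05 cm; × 3.3 = 62.87 → 63 rows.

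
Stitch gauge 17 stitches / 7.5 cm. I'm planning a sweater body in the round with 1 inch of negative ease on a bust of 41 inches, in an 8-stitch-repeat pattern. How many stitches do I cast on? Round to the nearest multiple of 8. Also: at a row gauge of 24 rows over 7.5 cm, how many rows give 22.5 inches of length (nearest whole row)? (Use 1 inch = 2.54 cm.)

Cast on 232 stitches; work 183 rows.

Finished = 41 − 1 = 40 inches.
40 inches × 2.54 = 101.60 cm.
17/7.5 = 2.267 sts per cm; 101.60 × 2.267 = 230.29 sts.
Nearest multiple of 8 → 232.
22.5 inches = 57.15 cm; × 3.2 = 182.88 → 183 rows.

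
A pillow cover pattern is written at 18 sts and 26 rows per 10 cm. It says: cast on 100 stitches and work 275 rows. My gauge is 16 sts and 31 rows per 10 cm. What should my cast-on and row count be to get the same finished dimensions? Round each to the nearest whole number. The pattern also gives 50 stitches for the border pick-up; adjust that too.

Cast on 89 stitches; work 328 rows; border pick-up 44 stitches.

Stitches: 100 × 16/18 = 88.89 → 89.
Rows: 275 × 31/26 = 327.88 → 328.
border pick-up: 50 × 16/18 = 44.44 → 44.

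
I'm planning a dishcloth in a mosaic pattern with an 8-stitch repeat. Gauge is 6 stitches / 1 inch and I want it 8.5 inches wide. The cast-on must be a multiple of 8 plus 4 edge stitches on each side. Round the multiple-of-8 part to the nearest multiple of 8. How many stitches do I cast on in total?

Cast on 48 stitches.

6 / 1 = 6 sts per inch.
8.5 × 6 = 51.00 sts.
Less 8 edge sts → 43.00 for the repeat.
Nearest multiple of 8: 40.
Add back 8 edge sts → 48.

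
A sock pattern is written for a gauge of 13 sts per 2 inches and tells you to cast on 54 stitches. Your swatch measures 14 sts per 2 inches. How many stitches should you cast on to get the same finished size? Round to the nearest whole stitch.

Scale factor = 14 / 13 = 1.077.
54 × 14 / 13 = 58.15 sts.
→ 58 sts.

Cast on 58 stitches.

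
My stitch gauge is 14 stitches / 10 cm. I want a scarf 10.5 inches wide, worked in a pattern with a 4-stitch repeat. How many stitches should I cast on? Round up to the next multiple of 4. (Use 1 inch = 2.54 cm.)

CO 40 sts.

10.5 in = 10.5 × 2.54 = 26.67 cm.
14 / 10 = 1.4 sts/cm.
26.67 × 1.4 = 37.34 sts.
→ 40.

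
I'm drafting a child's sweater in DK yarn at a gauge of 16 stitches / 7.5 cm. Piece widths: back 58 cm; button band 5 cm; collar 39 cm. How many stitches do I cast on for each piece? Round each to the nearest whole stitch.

back 124; button band 11; collar 83.

Rate = 16/7.5 = 2.133 sts per cm.
back: 58 × 2.133 = 123.73 → 124.
button band: 5 × 2.133 = 10.67 → 11.
collar: 39 × 2.133 = 83.20 → 83.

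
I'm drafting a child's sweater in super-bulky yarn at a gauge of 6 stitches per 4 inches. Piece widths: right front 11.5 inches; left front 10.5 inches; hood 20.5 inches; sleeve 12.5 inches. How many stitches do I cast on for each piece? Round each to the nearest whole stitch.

Rate = 6/4 = 1.5 sts per in.
right front: 11.5 × 1.5 = 17.25 → 17.
left front: 10.5 × 1.5 = 15.75 → 16.
hood: 20.5 × 1.5 = 30.75 → 31.
sleeve: 12.5 × 1.5 = 18.75 → 19.

right front 17; left front 16; hood 31; sleeve 19.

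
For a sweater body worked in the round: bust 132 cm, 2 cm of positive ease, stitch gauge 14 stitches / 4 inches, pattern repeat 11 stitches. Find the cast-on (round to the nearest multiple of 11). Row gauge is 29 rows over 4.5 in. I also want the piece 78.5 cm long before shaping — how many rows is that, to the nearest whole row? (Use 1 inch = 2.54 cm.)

Cast on 187 stitches; work 199 rows.

Finished = 132 + 2 = 134 cm.
134 cm × 1/2.54 = 52.76 inches.
14/4 = 3.5 sts per in; 52.76 × 3.5 = 184.65 sts.
Nearest multiple of 11 → 187.
78.5 cm = 30.91 inches; × 6.444 = 199.17 → 199 rows.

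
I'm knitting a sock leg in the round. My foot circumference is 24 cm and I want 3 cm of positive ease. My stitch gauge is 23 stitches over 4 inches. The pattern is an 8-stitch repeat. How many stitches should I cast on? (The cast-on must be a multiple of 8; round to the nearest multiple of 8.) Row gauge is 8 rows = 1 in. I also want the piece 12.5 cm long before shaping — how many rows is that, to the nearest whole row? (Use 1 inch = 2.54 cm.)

Finished = 24 + 3 = 27 cm.
27 cm × 1/2.54 = 10.63 inches.
23/4 = 5.75 sts per in; 10.63 × 5.75 = 61.12 sts.
Nearest multiple of 8 → 64.
12.5 cm = 4.92 inches; × 8 = 39.37 → 39 rows.

Cast on 64 stitches; work 39 rows.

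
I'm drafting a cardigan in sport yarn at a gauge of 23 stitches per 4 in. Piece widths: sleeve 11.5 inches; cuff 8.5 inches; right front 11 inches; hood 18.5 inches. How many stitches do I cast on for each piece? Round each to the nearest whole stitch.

Rate = 23/4 = 5.75 sts per in.
sleeve: 11.5 × 5.75 = 66.12 → 66.
cuff: 8.5 × 5.75 = 48.88 → 49.
right front: 11 × 5.75 = 63.25 → 63.
hood: 18.5 × 5.75 = 106.38 → 106.

sleeve 66; cuff 49; right front 63; hood 106.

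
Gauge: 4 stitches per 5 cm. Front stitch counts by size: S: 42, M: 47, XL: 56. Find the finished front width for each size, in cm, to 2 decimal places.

4/5 = 0.8 sts per cm.
S: 42 / 0.8 = 52.500 → 52.50 cm.
M: 47 / 0.8 = 58.750 → 58.75 cm.
XL: 56 / 0.8 = 70.000 → 70.00 cm.

S 52.50 cm; M 58.75 cm; XL 70.00 cm.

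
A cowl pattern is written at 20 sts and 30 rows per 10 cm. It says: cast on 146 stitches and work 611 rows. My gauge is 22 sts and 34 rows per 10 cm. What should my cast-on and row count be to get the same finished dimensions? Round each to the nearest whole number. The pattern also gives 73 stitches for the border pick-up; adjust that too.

Stitches: 146 × 22/20 = 160.60 → 161.
Rows: 611 × 34/30 = 692.47 → 692.
border pick-up: 73 × 22/20 = 80.30 → 80.

Cast on 161 stitches; work 692 rows; border pick-up 80 stitches.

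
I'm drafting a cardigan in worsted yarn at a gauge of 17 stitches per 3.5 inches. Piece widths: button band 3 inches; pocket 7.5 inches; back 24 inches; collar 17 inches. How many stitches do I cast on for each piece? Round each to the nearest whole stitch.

Rate = 17/3.5 = 4.857 sts per in.
button band: 3 × 4.857 = 14.57 → 15.
pocket: 7.5 × 4.857 = 36.43 → 36.
back: 24 × 4.857 = 116.57 → 117.
collar: 17 × 4.857 = 82.57 → 83.

button band 15; pocket 36; back 117; collar 83.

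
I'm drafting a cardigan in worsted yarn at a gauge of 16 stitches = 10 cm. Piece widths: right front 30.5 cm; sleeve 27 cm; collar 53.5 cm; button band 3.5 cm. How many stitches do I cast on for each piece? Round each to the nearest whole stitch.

Rate = 16/10 = 1.6 sts per cm.
right front: 30.5 × 1.6 = 48.80 → 49.
sleeve: 27 × 1.6 = 43.20 → 43.
collar: 53.5 × 1.6 = 85.60 → 86.
button band: 3.5 × 1.6 = 5.60 → 6.

right front 49; sleeve 43; collar 86; button band 6.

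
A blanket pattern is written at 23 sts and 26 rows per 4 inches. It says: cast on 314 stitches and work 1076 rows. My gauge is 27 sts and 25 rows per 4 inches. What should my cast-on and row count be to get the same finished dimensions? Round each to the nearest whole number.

Cast on 369 stitches; work 1035 rows.

Stitches: 314 × 27/23 = 368.61 → 369.
Rows: 1076 × 25/26 = 1034.62 → 1035.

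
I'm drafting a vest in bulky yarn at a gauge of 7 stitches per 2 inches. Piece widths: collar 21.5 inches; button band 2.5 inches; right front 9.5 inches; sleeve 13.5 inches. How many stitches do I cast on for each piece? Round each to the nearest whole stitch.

Rate = 7/2 = 3.5 sts per in.
collar: 21.5 × 3.5 = 75.25 → 75.
button band: 2.5 × 3.5 = 8.75 → 9.
right front: 9.5 × 3.5 = 33.25 → 33.
sleeve: 13.5 × 3.5 = 47.25 → 47.

collar 75; button band 9; right front 33; sleeve 47.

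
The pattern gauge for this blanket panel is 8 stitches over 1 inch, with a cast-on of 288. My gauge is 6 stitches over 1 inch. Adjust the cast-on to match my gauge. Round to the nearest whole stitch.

Scale factor = 6 / 8 = 0.750.
288 × 6 / 8 = 216.00 sts.

Cast on 216 stitches.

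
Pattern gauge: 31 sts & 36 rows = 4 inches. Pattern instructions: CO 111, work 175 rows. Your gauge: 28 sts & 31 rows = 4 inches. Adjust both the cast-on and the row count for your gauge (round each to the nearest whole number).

Cast on 100 stitches; work 151 rows.

Stitches: 111 × 28/31 = 100.26 → 100.
Rows: 175 × 31/36 = 150.69 → 151.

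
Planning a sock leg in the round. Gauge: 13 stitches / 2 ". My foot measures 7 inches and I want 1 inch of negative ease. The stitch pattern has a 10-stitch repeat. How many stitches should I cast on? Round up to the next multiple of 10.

Finished = 7 − 1 = 6 inches.
13 / 2 = 6.5 sts/in.
6 × 6.5 = 39.00 sts.
Next multiple of 10: 40.

Cast on 40 stitches.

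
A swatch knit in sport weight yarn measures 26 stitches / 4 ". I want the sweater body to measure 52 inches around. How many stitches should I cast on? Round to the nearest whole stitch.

26 stitches / 4 in = 6.5 stitches per inch.
52 × 6.5 = 338.00 stitches.

Cast on 338 stitches.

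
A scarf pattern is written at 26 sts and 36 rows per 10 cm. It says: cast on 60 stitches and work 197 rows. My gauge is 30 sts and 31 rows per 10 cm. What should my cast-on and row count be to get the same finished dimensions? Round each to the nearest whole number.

Stitches: 60 × 30/26 = 69.23 → 69.
Rows: 197 × 31/36 = 169.64 → 170.

Cast on 69 stitches; work 170 rows.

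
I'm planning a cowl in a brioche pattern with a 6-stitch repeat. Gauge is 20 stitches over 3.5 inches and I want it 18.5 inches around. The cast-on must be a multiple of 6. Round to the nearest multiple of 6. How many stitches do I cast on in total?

20 / 3.5 = 5.714 sts per inch.
18.5 × 5.714 = 105.71 sts.
Nearest multiple of 6: 108.

CO 108 sts.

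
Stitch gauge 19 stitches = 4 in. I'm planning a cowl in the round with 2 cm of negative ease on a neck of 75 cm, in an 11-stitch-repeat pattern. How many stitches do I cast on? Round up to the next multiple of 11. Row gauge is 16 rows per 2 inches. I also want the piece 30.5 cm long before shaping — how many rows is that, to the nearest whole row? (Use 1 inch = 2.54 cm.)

Finished = 75 − 2 = 73 cm.
73 cm × 1/2.54 = 28.74 inches.
19/4 = 4.75 sts per in; 28.74 × 4.75 = 136.52 sts.
Next multiple of 11 → 143.
30.5 cm = 12.01 inches; × 8 = 96.06 → 96 rows.

Cast on 143 stitches; work 96 rows.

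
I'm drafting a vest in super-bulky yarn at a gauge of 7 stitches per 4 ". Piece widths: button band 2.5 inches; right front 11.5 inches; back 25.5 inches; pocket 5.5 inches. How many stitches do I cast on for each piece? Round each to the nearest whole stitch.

Rate = 7/4 = 1.75 sts per in.
button band: 2.5 × 1.75 = 4.38 → 4.
right front: 11.5 × 1.75 = 20.12 → 20.
back: 25.5 × 1.75 = 44.62 → 45.
pocket: 5.5 × 1.75 = 9.62 → 10.

button band 4; right front 20; back 45; pocket 10.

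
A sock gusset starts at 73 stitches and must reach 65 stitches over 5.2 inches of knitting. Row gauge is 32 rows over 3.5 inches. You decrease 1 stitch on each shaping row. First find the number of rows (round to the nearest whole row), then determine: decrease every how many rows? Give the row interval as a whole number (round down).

Rows = 5.2 × 9.143 = 47.5 → 48 rows.
Stitches to remove: 8 → 8 shaping rows (at 1 st each).
48 / 8 = 6.00 → every 6 rows.

Decrease every 6th row.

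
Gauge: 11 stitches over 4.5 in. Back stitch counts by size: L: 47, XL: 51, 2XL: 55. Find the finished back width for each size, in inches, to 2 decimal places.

11/4.5 = 2.444 sts per in.
L: 47 / 2.444 = 19.227 → 19.23 in.
XL: 51 / 2.444 = 20.864 → 20.86 in.
2XL: 55 / 2.444 = 22.500 → 22.50 in.

L 19.23 inches; XL 20.86 inches; 2XL 22.50 inches.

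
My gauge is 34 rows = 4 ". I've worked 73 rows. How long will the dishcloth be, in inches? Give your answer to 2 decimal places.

8.59 inches.

34 rows / 4 inch = 8.5 rows per inch.
73 / 8.5 = 8.588 inches.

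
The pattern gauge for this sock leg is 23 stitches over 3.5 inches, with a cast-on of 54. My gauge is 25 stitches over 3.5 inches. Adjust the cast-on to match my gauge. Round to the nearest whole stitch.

Scale factor = 25 / 23 = 1.087.
54 × 25 / 23 = 58.70 sts.
→ 59 sts.

CO 59 sts.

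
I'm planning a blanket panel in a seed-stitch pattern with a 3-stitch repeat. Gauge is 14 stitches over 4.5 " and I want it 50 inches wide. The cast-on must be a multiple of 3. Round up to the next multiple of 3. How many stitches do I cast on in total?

156 stitches.

14 / 4.5 = 3.111 sts per inch.
50 × 3.111 = 155.56 sts.
Next multiple of 3: 156.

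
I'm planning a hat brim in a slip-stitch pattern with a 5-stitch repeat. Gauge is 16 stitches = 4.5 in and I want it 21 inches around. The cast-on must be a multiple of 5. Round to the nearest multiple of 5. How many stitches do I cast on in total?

16 / 4.5 = 3.556 sts per inch.
21 × 3.556 = 74.67 sts.
Nearest multiple of 5: 75.

CO 75 sts.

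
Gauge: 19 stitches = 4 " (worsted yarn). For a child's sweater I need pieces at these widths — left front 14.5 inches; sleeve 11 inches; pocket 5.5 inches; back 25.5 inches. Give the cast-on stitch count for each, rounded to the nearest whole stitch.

Rate = 19/4 = 4.75 sts per in.
left front: 14.5 × 4.75 = 68.88 → 69.
sleeve: 11 × 4.75 = 52.25 → 52.
pocket: 5.5 × 4.75 = 26.12 → 26.
back: 25.5 × 4.75 = 121.12 → 121.

left front 69; sleeve 52; pocket 26; back 121.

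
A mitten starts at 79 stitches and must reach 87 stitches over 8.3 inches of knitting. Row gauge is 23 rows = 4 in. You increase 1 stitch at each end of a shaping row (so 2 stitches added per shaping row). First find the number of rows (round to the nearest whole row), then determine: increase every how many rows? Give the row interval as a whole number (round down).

Increase every 12th row.

Rows = 8.3 × 5.75 = 47.7 → 48 rows.
Stitches to add: 8 → 4 shaping rows (at 2 st each).
48 / 4 = 12.00 → every 12 rows.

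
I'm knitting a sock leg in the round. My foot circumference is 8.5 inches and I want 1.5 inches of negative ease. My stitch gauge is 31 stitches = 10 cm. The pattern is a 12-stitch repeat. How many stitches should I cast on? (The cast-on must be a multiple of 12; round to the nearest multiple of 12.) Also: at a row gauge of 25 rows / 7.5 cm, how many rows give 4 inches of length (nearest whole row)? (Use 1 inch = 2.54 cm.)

Cast on 60 stitches; work 34 rows.

Finished = 8.5 − 1.5 = 7 inches.
7 inches × 2.54 = 17.78 cm.
31/10 = 3.1 sts per cm; 17.78 × 3.1 = 55.12 sts.
Nearest multiple of 12 → 60.
4 inches = 10.16 cm; × 3.333 = 33.87 → 34 rows.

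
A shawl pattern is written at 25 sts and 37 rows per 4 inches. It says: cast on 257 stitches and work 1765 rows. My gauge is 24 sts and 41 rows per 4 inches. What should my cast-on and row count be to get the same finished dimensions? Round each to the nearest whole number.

Cast on 247 stitches; work 1956 rows.

Stitches: 257 × 24/25 = 246.72 → 247.
Rows: 1765 × 41/37 = 1955.81 → 1956.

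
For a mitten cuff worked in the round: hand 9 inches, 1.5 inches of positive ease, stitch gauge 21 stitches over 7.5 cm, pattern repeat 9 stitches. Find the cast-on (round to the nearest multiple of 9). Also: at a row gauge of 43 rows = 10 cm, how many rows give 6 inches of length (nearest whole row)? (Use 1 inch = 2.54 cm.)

Cast on 72 stitches; work 66 rows.

Finished = 9 + 1.5 = 10.5 inches.
10.5 inches × 2.54 = 26.67 cm.
21/7.5 = 2.8 sts per cm; 26.67 × 2.8 = 74.68 sts.
Nearest multiple of 9 → 72.
6 inches = 15.24 cm; × 4.3 = 65.53 → 66 rows.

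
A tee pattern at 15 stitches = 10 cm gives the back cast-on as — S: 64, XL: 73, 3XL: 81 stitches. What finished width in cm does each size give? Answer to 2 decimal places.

S 42.67 cm; XL 48.67 cm; 3XL 54.00 cm.

15/10 = 1.5 sts per cm.
S: 64 / 1.5 = 42.667 → 42.67 cm.
XL: 73 / 1.5 = 48.667 → 48.67 cm.
3XL: 81 / 1.5 = 54.000 → 54.00 cm.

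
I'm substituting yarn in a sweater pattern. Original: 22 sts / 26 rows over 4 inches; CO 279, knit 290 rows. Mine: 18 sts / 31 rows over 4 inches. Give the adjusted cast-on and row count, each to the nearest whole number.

Cast on 228 stitches; work 346 rows.

Stitches: 279 × 18/22 = 228.27 → 228.
Rows: 290 × 31/26 = 345.77 → 346.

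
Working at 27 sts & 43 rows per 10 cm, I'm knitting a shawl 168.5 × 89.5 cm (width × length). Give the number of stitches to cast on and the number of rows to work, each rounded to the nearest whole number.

Cast on 455 stitches and work 385 rows.

Stitch gauge = 27/10 = 2.7 sts/cm; 168.5 × 2.7 = 454.95 → 455 sts.
Row gauge = 43/10 = 4.3 rows/cm; 89.5 × 4.3 = 384.85 → 385 rows.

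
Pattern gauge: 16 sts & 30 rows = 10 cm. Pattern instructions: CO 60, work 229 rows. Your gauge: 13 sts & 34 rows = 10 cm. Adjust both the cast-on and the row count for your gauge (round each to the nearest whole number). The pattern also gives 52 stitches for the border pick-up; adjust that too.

Cast on 49 stitches; work 260 rows; border pick-up 42 stitches.

Stitches: 60 × 13/16 = 48.75 → 49.
Rows: 229 × 34/30 = 259.53 → 260.
border pick-up: 52 × 13/16 = 42.25 → 42.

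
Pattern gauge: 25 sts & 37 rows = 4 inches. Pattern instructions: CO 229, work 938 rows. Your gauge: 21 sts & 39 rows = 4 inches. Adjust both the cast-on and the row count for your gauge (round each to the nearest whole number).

Stitches: 229 × 21/25 = 192.36 → 192.
Rows: 938 × 39/37 = 988.70 → 989.

Cast on 192 stitches; work 989 rows.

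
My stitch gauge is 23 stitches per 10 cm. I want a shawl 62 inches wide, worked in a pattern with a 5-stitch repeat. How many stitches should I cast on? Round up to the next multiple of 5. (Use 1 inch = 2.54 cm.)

CO 365 sts.

62 in = 62 × 2.54 = 157.48 cm.
23 / 10 = 2.3 sts/cm.
157.48 × 2.3 = 362.20 sts.
→ 365.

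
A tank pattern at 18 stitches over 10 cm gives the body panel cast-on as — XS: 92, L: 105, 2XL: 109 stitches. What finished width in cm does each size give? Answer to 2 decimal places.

18/10 = 1.8 sts per cm.
XS: 92 / 1.8 = 51.111 → 51.11 cm.
L: 105 / 1.8 = 58.333 → 58.33 cm.
2XL: 109 / 1.8 = 60.556 → 60.56 cm.

XS 51.11 cm; L 58.33 cm; 2XL 60.56 cm.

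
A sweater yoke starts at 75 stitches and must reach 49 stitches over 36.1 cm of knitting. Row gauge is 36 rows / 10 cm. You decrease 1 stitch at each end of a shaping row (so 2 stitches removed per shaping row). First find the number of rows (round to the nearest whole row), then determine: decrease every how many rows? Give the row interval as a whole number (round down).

Rows = 36.1 × 3.6 = 130.0 → 130 rows.
Stitches to remove: 26 → 13 shaping rows (at 2 st each).
130 / 13 = 10.00 → every 10 rows.

Decrease every 10th row.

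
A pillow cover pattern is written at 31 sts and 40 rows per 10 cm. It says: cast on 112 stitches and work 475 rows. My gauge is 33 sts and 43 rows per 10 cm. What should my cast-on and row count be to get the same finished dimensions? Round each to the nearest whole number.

Cast on 119 stitches; work 511 rows.

Stitches: 112 × 33/31 = 119.23 → 119.
Rows: 475 × 43/40 = 510.62 → 511.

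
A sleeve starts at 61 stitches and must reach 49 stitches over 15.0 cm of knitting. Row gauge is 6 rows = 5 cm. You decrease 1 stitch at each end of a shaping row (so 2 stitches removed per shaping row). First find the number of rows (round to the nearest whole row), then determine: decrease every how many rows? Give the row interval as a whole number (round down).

Decrease every 3rd row.

Rows = 15.0 × 1.2 = 18.0 → 18 rows.
Stitches to remove: 12 → 6 shaping rows (at 2 st each).
18 / 6 = 3.00 → every 3 rows.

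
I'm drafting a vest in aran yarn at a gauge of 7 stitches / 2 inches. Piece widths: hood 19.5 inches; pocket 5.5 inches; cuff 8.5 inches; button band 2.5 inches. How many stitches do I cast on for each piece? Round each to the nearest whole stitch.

Rate = 7/2 = 3.5 sts per in.
hood: 19.5 × 3.5 = 68.25 → 68.
pocket: 5.5 × 3.5 = 19.25 → 19.
cuff: 8.5 × 3.5 = 29.75 → 30.
button band: 2.5 × 3.5 = 8.75 → 9.

hood 68; pocket 19; cuff 30; button band 9.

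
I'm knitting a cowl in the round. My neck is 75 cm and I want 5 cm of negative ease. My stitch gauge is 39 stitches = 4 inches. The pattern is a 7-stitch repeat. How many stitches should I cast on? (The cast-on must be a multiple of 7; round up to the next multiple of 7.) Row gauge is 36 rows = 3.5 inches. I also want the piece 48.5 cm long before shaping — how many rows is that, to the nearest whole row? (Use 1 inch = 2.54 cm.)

Finished = 75 − 5 = 70 cm.
70 cm × 1/2.54 = 27.56 inches.
39/4 = 9.75 sts per in; 27.56 × 9.75 = 268.70 sts.
Next multiple of 7 → 273.
48.5 cm = 19.09 inches; × 10.286 = 196.40 → 196 rows.

Cast on 273 stitches; work 196 rows.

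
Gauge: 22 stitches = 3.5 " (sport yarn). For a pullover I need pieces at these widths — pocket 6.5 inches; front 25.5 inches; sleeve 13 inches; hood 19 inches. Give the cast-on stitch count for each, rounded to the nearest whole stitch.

pocket 41; front 160; sleeve 82; hood 119.

Rate = 22/3.5 = 6.286 sts per in.
pocket: 6.5 × 6.286 = 40.86 → 41.
front: 25.5 × 6.286 = 160.29 → 160.
sleeve: 13 × 6.286 = 81.71 → 82.
hood: 19 × 6.286 = 119.43 → 119.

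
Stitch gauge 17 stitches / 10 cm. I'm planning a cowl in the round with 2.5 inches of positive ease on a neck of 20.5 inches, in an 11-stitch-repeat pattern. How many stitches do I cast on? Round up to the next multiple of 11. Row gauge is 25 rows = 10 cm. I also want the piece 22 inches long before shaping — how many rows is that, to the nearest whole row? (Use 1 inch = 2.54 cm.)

Cast on 110 stitches; work 140 rows.

Finished = 20.5 + 2.5 = 23 inches.
23 inches × 2.54 = 58.42 cm.
17/10 = 1.7 sts per cm; 58.42 × 1.7 = 99.31 sts.
Next multiple of 11 → 110.
22 inches = 55.88 cm; × 2.5 = 139.70 → 140 rows.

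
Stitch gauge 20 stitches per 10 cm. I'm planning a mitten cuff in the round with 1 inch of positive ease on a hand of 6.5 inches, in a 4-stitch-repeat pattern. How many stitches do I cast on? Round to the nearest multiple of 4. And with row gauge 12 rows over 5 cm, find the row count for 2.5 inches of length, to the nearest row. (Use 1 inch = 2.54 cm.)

Finished = 6.5 + 1 = 7.5 inches.
7.5 inches × 2.54 = 19.05 cm.
20/10 = 2 sts per cm; 19.05 × 2 = 38.10 sts.
Nearest multiple of 4 → 40.
2.5 inches = 6.35 cm; × 2.4 = 15.24 → 15 rows.

Cast on 40 stitches; work 15 rows.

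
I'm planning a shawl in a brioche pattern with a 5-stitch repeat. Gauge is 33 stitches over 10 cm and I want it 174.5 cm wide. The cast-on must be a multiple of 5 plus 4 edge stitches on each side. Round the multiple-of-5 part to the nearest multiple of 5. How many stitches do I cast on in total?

Cast on 578 stitches.

33 / 10 = 3.3 sts per cm.
174.5 × 3.3 = 575.85 sts.
Less 8 edge sts → 567.85 for the repeat.
Nearest multiple of 5: 570.
Add back 8 edge sts → 578.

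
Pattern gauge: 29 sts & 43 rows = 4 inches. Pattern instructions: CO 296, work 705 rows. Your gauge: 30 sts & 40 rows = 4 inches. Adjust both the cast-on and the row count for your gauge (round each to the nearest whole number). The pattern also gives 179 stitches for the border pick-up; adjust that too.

Cast on 306 stitches; work 656 rows; border pick-up 185 stitches.

Stitches: 296 × 30/29 = 306.21 → 306.
Rows: 705 × 40/43 = 655.81 → 656.
border pick-up: 179 × 30/29 = 185.17 → 185.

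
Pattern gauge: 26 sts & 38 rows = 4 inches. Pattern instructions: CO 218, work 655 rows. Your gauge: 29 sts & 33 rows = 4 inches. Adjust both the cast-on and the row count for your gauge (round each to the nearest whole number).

Stitches: 218 × 29/26 = 243.15 → 243.
Rows: 655 × 33/38 = 568.82 → 569.

Cast on 243 stitches; work 569 rows.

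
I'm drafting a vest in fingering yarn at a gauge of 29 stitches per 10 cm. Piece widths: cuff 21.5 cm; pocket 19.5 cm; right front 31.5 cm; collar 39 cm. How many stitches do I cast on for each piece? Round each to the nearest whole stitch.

Rate = 29/10 = 2.9 sts per cm.
cuff: 21.5 × 2.9 = 62.35 → 62.
pocket: 19.5 × 2.9 = 56.55 → 57.
right front: 31.5 × 2.9 = 91.35 → 91.
collar: 39 × 2.9 = 113.10 → 113.

cuff 62; pocket 57; right front 91; collar 113.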